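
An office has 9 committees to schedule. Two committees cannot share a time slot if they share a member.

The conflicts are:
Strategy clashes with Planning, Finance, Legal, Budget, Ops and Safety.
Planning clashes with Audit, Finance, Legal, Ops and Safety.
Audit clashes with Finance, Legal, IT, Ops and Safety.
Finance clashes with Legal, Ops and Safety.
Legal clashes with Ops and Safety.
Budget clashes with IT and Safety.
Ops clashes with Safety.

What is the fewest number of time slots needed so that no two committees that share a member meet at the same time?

6

Planning, Audit, Finance, Legal, Ops, Safety pairwise conflict, so at least 6 time slots are needed.
A valid assignment using 6 time slots: Strategy=2, Planning=6, Audit=2, Finance=3, Legal=4, Budget=3, IT=1, Ops=5, Safety=1. Each listed conflict is separated.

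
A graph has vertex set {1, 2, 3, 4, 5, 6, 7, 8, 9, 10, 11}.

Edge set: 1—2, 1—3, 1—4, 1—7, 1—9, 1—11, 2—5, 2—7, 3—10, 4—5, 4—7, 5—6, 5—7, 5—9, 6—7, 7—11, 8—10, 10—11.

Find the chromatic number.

5, 6, 7 form a triangle, so at least 3 colors are needed.
3 colors suffice: color red → {7, 9, 10}; color blue → {1, 5, 8}; color green → {2, 3, 4, 6, 11}. Each edge has distinct colors on its endpoints.

3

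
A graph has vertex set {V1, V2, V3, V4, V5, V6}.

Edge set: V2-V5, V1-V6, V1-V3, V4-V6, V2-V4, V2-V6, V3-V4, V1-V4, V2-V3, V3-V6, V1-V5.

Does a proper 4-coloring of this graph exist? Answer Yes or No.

The chromatic number is 4. V1, V3, V4, V6 are mutually adjacent (a clique of size 4), so at least 4 colors are needed.
One proper 4-coloring: V1=1, V2=1, V3=4, V4=2, V5=2, V6=3.
That is already a proper 4-coloring.

Yes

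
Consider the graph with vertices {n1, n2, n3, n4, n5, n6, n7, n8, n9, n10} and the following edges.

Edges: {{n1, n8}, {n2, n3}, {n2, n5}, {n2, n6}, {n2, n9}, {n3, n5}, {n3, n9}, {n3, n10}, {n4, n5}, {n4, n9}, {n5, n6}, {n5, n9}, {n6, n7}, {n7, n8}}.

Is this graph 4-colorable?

Yes

The chromatic number is 4. n2, n3, n5, n9 form a clique, so at least 4 colors are needed.
4 colors suffice: color 1 → {n1, n5, n7, n10}; color 2 → {n2, n4, n8}; color 3 → {n6, n9}; color 4 → {n3}.
That is already a proper 4-coloring.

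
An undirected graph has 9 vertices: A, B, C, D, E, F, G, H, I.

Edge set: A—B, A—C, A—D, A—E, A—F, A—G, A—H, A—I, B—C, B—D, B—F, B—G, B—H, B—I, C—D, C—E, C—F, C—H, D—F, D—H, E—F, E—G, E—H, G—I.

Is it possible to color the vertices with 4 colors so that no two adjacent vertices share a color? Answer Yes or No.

No

A, B, C, D, H are pairwise adjacent (a clique of size 5), so at least 5 colors are needed.
So 4 colors are not enough.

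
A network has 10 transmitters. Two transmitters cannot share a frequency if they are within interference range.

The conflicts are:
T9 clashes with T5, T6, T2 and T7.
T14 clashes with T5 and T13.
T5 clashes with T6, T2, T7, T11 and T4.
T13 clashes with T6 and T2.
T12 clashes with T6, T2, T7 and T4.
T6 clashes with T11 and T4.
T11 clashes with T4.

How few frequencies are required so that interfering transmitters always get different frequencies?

T5, T6, T11, T4 are mutually in conflict, so at least 4 frequencies are needed.
A valid assignment using 4 frequencies: T9=3, T14=2, T5=1, T13=1, T12=1, T6=2, T2=2, T7=2, T11=4, T4=3. Each listed conflict is separated.

4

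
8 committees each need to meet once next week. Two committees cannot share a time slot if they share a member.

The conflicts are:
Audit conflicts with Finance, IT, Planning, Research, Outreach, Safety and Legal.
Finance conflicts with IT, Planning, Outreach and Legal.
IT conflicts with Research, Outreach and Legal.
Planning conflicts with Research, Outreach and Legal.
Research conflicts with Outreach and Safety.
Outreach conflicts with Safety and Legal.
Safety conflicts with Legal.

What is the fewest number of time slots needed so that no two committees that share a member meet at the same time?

5

Audit, Finance, Planning, Outreach, Legal all conflict with each other, so at least 5 time slots are needed.
5 time slots suffice: time slot 1 → {Outreach}; time slot 2 → {Audit}; time slot 3 → {Research, Legal}; time slot 4 → {IT, Planning, Safety}; time slot 5 → {Finance}. Each listed conflict is separated.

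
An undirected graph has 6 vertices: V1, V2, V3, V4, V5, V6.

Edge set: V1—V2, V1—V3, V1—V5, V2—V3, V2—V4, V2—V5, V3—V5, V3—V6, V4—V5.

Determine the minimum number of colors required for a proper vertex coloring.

4

V1, V2, V3, V5 are pairwise adjacent (a clique of size 4), so at least 4 colors are needed.
One proper 4-coloring: V1=4, V2=2, V3=3, V4=3, V5=1, V6=1. No two adjacent vertices share a color.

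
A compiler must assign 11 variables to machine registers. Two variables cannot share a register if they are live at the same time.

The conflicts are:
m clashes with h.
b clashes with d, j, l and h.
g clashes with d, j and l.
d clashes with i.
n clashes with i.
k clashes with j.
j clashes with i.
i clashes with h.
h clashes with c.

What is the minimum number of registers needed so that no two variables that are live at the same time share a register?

n and i conflict, so at least 2 registers are needed.
Using 2 registers: m=2, b=2, g=2, d=1, n=1, k=2, j=1, i=2, l=1, h=1, c=2. Each listed conflict is separated.

2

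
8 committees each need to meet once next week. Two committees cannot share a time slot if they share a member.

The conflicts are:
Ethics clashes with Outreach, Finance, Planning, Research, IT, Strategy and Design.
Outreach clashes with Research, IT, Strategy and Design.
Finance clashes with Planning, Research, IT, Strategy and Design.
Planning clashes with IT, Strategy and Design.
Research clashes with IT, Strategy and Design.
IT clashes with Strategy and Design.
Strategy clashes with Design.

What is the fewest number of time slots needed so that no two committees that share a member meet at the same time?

Ethics, Finance, Planning, IT, Strategy, Design all conflict with each other, so at least 6 time slots are needed.
6 time slots suffice: Ethics=2, Outreach=6, Finance=6, Planning=5, Research=5, IT=3, Strategy=4, Design=1. Every pair that conflicts lands in different time slots.

6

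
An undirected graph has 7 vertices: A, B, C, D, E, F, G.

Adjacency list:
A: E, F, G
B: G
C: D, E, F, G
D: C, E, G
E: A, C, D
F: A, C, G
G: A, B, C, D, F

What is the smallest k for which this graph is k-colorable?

A, F, G are mutually adjacent, so at least 3 colors are needed.
A valid assignment using 3 colors: A=2, B=2, C=2, D=3, E=1, F=3, G=1. No two adjacent vertices share a color.

3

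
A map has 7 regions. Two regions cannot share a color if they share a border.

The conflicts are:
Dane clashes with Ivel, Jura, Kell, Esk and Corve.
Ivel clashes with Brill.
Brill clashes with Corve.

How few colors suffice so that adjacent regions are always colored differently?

Dane and Esk conflict, so at least 2 colors are needed.
2 colors suffice: color 1 → {Dane, Brill}; color 2 → {Ivel, Jura, Kell, Esk, Corve}. Every pair that conflicts lands in different colors.

2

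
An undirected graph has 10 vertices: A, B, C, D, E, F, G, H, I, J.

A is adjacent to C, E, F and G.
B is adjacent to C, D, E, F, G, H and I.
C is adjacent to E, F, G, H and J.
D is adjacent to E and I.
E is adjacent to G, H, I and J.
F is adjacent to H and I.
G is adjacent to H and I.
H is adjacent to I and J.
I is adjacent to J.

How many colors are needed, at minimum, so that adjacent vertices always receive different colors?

5

B, C, E, G, H are mutually adjacent (a clique of size 5), so at least 5 colors are needed.
5 colors suffice: color 1 → {E, F}; color 2 → {A, D, H}; color 3 → {C, I}; color 4 → {B, J}; color 5 → {G}. No two adjacent vertices share a color.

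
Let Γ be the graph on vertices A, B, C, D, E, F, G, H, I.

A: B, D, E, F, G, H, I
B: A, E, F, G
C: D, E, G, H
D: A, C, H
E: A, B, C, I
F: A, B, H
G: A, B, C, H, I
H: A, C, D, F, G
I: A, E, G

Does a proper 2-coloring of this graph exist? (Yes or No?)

No

C, G, H are mutually adjacent, so at least 3 colors are needed.
So 2 colors are not enough.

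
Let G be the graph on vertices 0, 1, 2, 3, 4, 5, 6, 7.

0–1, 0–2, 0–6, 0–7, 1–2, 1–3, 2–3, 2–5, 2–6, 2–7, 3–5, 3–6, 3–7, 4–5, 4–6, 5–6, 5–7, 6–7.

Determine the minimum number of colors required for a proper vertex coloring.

2, 3, 5, 6, 7 are pairwise adjacent (a clique of size 5), so at least 5 colors are needed.
5 colors suffice: color a → {2, 4}; color b → {1, 6}; color c → {7}; color d → {0, 5}; color e → {3}. No two adjacent vertices share a color.

5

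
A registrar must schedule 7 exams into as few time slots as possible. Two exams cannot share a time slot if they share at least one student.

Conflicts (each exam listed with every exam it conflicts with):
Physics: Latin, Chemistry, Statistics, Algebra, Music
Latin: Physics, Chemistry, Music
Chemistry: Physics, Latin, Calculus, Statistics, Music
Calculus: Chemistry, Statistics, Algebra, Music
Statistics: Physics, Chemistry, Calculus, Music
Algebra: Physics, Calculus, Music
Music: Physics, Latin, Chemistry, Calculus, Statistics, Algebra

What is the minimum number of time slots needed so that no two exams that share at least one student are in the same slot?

Chemistry, Calculus, Statistics, Music are mutually in conflict, so at least 4 time slots are needed.
4 time slots suffice: time slot 1 → {Music}; time slot 2 → {Physics, Calculus}; time slot 3 → {Chemistry, Algebra}; time slot 4 → {Latin, Statistics}. Every pair that conflicts lands in different time slots.

4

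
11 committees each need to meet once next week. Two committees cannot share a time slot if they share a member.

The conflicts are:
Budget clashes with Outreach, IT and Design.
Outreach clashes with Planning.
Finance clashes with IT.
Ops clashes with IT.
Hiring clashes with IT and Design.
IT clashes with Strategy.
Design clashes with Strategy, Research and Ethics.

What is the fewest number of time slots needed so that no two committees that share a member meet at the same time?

2

Outreach and Planning conflict, so at least 2 time slots are needed.
Using 2 time slots: Budget=2, Outreach=1, Planning=2, Finance=2, Ops=2, Hiring=2, IT=1, Design=1, Strategy=2, Research=2, Ethics=2. Every pair that conflicts lands in different time slots.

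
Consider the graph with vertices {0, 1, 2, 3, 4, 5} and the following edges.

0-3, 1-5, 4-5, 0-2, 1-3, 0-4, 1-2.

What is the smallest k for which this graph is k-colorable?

3

The cycle 0-4-5-1-3-0 has odd length 5, so it cannot be 2-colored; at least 3 colors are needed.
3 colors suffice: color red → {0, 1}; color blue → {2, 3, 5}; color green → {4}. Each edge has distinct colors on its endpoints.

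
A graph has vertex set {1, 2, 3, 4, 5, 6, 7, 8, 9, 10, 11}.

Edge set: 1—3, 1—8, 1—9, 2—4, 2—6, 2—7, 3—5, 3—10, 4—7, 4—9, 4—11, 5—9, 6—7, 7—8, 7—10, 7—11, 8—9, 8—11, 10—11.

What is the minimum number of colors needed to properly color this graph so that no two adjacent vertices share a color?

4, 7, 11 are pairwise adjacent, so at least 3 colors are needed.
A valid assignment using 3 colors: 1=b, 2=b, 3=a, 4=c, 5=b, 6=c, 7=a, 8=c, 9=a, 10=c, 11=b. Each edge has distinct colors on its endpoints.

3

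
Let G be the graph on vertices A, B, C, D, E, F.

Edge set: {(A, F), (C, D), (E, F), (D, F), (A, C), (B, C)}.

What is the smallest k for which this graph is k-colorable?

D and F are adjacent, so at least 2 colors are needed.
2 colors suffice: color 1 → {C, F}; color 2 → {A, B, D, E}. Each edge has distinct colors on its endpoints.

2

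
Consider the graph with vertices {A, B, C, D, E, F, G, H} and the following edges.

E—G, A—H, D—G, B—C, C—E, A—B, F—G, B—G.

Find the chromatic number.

2

A and H are adjacent, so at least 2 colors are needed.
2 colors suffice: color 1 → {A, C, G}; color 2 → {B, D, E, F, H}. No two adjacent vertices share a color.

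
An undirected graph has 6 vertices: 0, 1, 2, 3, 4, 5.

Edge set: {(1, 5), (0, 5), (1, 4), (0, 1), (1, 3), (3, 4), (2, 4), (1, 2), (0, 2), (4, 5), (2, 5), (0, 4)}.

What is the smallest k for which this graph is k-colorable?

0, 1, 2, 4, 5 are pairwise adjacent (a clique of size 5), so at least 5 colors are needed.
One proper 5-coloring: 0=purple, 1=blue, 2=green, 3=green, 4=red, 5=yellow. Each edge has distinct colors on its endpoints.

5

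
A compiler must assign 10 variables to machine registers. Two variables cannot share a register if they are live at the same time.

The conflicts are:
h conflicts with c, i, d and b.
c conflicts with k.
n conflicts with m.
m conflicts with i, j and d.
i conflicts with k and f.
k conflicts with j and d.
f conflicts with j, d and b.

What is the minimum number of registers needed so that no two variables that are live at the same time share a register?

c and k conflict, so at least 2 registers are needed.
2 registers suffice: register 1 → {h, m, k, f}; register 2 → {c, n, i, j, d, b}. No two conflicting variables share a register.

2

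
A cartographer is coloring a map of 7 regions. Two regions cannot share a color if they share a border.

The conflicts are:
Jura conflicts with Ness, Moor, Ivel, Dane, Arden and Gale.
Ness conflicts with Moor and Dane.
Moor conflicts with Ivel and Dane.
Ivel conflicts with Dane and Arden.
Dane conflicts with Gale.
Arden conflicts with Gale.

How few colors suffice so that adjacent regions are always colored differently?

4

Jura, Ness, Moor, Dane are mutually in conflict, so at least 4 colors are needed.
4 colors suffice: color 1 → {Jura}; color 2 → {Dane, Arden}; color 3 → {Ness, Ivel, Gale}; color 4 → {Moor}. Every pair that conflicts lands in different colors.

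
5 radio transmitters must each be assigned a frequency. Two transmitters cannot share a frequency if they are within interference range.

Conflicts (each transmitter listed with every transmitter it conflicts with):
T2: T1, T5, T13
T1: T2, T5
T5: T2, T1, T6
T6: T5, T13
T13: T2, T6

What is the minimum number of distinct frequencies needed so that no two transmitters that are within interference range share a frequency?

T2, T1, T5 are mutually in conflict, so at least 3 frequencies are needed.
3 frequencies suffice: T2=1, T1=3, T5=2, T6=1, T13=2. Every pair that conflicts lands in different frequencies.

3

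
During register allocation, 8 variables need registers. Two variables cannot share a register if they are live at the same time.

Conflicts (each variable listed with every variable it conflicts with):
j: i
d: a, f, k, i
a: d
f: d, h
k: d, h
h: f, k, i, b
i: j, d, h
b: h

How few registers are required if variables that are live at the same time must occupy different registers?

2

f and h conflict, so at least 2 registers are needed.
2 registers suffice: register 1 → {j, d, h}; register 2 → {a, f, k, i, b}. Every pair that conflicts lands in different registers.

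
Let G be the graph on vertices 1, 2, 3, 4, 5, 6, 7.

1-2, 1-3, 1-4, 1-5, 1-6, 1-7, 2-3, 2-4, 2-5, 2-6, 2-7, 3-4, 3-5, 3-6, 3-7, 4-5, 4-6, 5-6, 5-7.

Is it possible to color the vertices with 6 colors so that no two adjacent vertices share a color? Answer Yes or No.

The chromatic number is 6. 1, 2, 3, 4, 5, 6 are pairwise adjacent (a clique of size 6), so at least 6 colors are needed.
6 colors suffice: color a → {5}; color b → {3}; color c → {2}; color d → {1}; color e → {4, 7}; color f → {6}.
That is already a proper 6-coloring.

Yes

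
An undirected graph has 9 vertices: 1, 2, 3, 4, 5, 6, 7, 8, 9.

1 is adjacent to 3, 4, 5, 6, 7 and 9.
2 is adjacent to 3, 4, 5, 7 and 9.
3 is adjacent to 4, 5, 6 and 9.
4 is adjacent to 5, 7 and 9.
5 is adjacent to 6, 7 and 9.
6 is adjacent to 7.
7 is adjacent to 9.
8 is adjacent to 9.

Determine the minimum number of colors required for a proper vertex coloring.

5

2, 3, 4, 5, 9 are pairwise adjacent (a clique of size 5), so at least 5 colors are needed.
5 colors suffice: color red → {6, 9}; color blue → {5, 8}; color green → {4}; color yellow → {3, 7}; color purple → {1, 2}. Every edge joins two different colors.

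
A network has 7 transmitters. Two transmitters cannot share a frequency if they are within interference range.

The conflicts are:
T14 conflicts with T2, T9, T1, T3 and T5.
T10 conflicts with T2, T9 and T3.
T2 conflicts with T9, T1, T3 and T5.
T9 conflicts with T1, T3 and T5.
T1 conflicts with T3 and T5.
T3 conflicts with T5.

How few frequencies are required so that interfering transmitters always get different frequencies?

T14, T2, T9, T1, T3, T5 are mutually in conflict, so at least 6 frequencies are needed.
Using 6 frequencies: T14=6, T10=4, T2=3, T9=1, T1=5, T3=2, T5=4. No two conflicting transmitters share a frequency.

6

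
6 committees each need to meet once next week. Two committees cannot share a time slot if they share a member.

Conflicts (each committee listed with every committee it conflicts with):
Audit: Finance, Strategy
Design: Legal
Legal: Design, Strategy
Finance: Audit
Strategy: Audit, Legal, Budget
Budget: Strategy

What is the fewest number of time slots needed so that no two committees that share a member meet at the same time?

Audit and Finance conflict, so at least 2 time slots are needed.
2 time slots suffice: time slot 1 → {Design, Finance, Strategy}; time slot 2 → {Audit, Legal, Budget}. No two conflicting committees share a time slot.

2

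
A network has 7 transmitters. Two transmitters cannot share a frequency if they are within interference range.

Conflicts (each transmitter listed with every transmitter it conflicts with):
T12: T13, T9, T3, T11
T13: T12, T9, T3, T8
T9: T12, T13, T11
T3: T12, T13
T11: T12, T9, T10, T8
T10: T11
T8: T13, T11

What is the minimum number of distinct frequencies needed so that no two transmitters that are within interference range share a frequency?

3

T12, T9, T11 pairwise conflict, so at least 3 frequencies are needed.
3 frequencies suffice: T12=2, T13=1, T9=3, T3=3, T11=1, T10=2, T8=2. Each listed conflict is separated.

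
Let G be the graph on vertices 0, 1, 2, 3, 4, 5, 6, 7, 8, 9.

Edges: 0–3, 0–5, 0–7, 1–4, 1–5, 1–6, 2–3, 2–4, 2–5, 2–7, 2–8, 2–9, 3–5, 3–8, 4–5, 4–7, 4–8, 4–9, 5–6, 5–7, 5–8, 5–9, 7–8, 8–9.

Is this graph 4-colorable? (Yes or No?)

No

2, 4, 5, 7, 8 are pairwise adjacent (a clique of size 5), so at least 5 colors are needed.
So 4 colors are not enough.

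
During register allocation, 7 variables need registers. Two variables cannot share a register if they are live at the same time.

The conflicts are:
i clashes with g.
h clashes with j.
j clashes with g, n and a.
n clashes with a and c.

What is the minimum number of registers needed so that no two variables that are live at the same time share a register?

j, n, a all conflict with each other, so at least 3 registers are needed.
3 registers suffice: register 1 → {i, j, c}; register 2 → {h, g, n}; register 3 → {a}. No two conflicting variables share a register.

3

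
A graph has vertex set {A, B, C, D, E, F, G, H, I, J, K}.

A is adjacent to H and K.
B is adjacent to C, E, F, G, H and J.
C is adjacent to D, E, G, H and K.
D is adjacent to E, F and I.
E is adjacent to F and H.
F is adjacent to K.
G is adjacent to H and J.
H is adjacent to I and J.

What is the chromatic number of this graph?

B, C, E, H are pairwise adjacent (a clique of size 4), so at least 4 colors are needed.
A valid assignment using 4 colors: A=2, B=2, C=3, D=1, E=4, F=3, G=4, H=1, I=2, J=3, K=1. No two adjacent vertices share a color.

4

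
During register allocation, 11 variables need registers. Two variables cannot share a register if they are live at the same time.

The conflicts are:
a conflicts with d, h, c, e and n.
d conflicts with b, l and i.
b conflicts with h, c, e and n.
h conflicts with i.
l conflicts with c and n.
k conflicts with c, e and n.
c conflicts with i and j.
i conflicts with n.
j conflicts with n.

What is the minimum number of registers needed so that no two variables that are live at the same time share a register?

2

k and n conflict, so at least 2 registers are needed.
A valid assignment using 2 registers: a=2, d=1, b=2, h=1, l=2, k=2, c=1, i=2, e=1, j=2, n=1. Every pair that conflicts lands in different registers.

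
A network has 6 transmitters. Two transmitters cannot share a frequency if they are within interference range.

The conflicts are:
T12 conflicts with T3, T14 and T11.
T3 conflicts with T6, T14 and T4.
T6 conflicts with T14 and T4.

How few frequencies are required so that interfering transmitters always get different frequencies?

3

T3, T6, T14 are mutually in conflict, so at least 3 frequencies are needed.
3 frequencies suffice: frequency 1 → {T3, T11}; frequency 2 → {T12, T6}; frequency 3 → {T14, T4}. Every pair that conflicts lands in different frequencies.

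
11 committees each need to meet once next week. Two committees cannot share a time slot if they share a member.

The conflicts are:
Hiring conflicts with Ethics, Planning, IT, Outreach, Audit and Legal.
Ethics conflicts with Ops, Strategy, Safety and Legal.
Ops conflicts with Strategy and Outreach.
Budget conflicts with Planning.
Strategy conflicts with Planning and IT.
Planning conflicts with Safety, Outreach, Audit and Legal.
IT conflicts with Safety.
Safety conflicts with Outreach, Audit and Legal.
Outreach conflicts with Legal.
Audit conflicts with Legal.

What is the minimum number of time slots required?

Hiring, Planning, Audit, Legal pairwise conflict, so at least 4 time slots are needed.
A valid assignment using 4 time slots: Hiring=2, Ethics=1, Ops=3, Budget=2, Strategy=2, Planning=1, IT=1, Safety=2, Outreach=4, Audit=4, Legal=3. No two conflicting committees share a time slot.

4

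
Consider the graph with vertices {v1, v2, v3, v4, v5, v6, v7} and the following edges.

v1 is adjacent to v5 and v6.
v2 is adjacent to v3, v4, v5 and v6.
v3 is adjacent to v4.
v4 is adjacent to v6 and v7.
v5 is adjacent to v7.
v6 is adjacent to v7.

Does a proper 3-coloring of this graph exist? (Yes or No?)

Yes

The chromatic number is 3. v2, v3, v4 are mutually adjacent, so at least 3 colors are needed.
A valid assignment using 3 colors: v1=red, v2=red, v3=green, v4=blue, v5=blue, v6=green, v7=red.
That is already a proper 3-coloring.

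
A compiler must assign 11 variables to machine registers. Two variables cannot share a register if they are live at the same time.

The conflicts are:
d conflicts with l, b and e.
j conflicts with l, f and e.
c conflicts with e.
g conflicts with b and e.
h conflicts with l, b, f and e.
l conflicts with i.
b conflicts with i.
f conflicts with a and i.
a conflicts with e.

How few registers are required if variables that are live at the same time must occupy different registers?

2

b and i conflict, so at least 2 registers are needed.
2 registers suffice: register 1 → {l, b, f, e}; register 2 → {d, j, c, g, h, a, i}. Each listed conflict is separated.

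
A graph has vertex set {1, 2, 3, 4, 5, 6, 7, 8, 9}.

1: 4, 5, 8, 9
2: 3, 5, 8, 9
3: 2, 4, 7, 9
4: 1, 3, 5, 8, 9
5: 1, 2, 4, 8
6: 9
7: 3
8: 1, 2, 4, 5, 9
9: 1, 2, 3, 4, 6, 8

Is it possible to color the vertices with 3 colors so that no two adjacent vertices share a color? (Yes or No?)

No

1, 4, 8, 9 are pairwise adjacent (a clique of size 4), so at least 4 colors are needed.
So 3 colors are not enough.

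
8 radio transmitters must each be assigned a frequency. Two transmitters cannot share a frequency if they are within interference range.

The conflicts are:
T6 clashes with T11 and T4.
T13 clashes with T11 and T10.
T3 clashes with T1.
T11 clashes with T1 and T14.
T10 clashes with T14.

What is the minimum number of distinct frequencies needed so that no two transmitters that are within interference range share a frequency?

2

T11 and T1 conflict, so at least 2 frequencies are needed.
2 frequencies suffice: frequency 1 → {T3, T11, T4, T10}; frequency 2 → {T6, T13, T1, T14}. No two conflicting transmitters share a frequency.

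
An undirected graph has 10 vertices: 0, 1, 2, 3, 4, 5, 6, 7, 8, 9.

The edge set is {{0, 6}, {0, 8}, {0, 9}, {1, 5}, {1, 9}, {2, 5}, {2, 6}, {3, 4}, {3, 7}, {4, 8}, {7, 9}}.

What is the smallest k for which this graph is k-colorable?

0 and 9 are adjacent, so at least 2 colors are needed.
2 colors suffice: 0=b, 1=b, 2=b, 3=a, 4=b, 5=a, 6=a, 7=b, 8=a, 9=a. Every edge joins two different colors.

2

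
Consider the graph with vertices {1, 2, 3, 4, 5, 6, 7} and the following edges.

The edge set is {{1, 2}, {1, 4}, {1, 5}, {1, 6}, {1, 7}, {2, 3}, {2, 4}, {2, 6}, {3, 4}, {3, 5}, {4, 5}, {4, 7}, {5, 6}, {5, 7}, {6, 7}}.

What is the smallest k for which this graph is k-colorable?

4

1, 5, 6, 7 form a clique, so at least 4 colors are needed.
4 colors suffice: color a → {2, 5}; color b → {1, 3}; color c → {4, 6}; color d → {7}. No two adjacent vertices share a color.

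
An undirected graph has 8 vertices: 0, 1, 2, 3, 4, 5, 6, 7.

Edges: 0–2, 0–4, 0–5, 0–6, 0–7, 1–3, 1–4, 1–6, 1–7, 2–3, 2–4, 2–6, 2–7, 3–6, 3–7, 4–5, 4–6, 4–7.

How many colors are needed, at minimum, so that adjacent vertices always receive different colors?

4

0, 2, 4, 7 are pairwise adjacent (a clique of size 4), so at least 4 colors are needed.
One proper 4-coloring: 0=c, 1=c, 2=d, 3=a, 4=a, 5=b, 6=b, 7=b. Every edge joins two different colors.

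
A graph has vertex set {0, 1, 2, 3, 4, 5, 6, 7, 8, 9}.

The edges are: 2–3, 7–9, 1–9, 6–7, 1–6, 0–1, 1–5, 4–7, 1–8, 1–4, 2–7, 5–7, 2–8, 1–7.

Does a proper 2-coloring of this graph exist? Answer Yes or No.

No

1, 5, 7 are mutually adjacent, so at least 3 colors are needed.
So 2 colors are not enough.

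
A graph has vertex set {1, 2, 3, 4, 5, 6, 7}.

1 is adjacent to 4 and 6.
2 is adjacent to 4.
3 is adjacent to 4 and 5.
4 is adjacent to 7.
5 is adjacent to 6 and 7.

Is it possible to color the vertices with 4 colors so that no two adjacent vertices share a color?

The chromatic number is 3. The cycle 4-3-5-6-1-4 has odd length 5, so it cannot be 2-colored; at least 3 colors are needed.
3 colors suffice: color a → {4, 5}; color b → {2, 3, 6, 7}; color c → {1}.
Since 4 ≥ 3, a proper 4-coloring certainly exists.

Yes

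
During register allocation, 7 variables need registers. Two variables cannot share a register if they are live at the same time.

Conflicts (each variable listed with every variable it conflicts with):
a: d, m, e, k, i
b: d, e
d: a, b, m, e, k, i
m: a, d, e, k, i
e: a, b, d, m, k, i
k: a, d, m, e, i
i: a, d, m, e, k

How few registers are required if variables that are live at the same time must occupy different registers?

a, d, m, e, k, i all conflict with each other, so at least 6 registers are needed.
A valid assignment using 6 registers: a=6, b=3, d=1, m=3, e=2, k=4, i=5. Each listed conflict is separated.

6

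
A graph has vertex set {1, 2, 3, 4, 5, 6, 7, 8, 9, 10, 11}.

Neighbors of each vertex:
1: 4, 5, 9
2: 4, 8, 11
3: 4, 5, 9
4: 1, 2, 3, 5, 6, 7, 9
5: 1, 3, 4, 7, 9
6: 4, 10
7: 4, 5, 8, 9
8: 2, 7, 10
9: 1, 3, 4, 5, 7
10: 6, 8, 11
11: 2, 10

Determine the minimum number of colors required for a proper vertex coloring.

4

1, 4, 5, 9 form a clique, so at least 4 colors are needed.
4 colors suffice: color a → {4, 8, 11}; color b → {2, 5, 10}; color c → {6, 9}; color d → {1, 3, 7}. Each edge has distinct colors on its endpoints.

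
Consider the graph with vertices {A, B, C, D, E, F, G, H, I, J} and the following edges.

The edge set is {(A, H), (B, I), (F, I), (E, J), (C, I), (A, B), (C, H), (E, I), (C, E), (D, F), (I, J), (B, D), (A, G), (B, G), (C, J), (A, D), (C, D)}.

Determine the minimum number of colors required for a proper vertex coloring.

4

C, E, I, J are mutually adjacent (a clique of size 4), so at least 4 colors are needed.
4 colors suffice: color 1 → {D, G, H, I}; color 2 → {B, C, F}; color 3 → {A, E}; color 4 → {J}. No two adjacent vertices share a color.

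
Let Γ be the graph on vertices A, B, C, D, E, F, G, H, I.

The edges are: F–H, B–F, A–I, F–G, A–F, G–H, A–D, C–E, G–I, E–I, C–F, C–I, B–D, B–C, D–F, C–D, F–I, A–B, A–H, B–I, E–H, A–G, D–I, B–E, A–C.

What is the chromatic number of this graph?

A, B, C, D, F, I are pairwise adjacent (a clique of size 6), so at least 6 colors are needed.
6 colors suffice: color 1 → {H, I}; color 2 → {A, E}; color 3 → {F}; color 4 → {C, G}; color 5 → {B}; color 6 → {D}. Each edge has distinct colors on its endpoints.

6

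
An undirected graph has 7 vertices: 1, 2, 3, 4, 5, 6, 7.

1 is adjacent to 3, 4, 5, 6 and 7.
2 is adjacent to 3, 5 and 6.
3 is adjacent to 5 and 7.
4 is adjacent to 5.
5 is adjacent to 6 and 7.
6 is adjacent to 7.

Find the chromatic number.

1, 3, 5, 7 are mutually adjacent (a clique of size 4), so at least 4 colors are needed.
4 colors suffice: color red → {5}; color blue → {1, 2}; color green → {3, 4, 6}; color yellow → {7}. Each edge has distinct colors on its endpoints.

4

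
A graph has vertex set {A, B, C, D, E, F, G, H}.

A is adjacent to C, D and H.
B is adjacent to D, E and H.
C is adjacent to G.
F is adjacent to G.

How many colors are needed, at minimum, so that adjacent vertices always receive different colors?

2

A and H are adjacent, so at least 2 colors are needed.
2 colors suffice: color 1 → {A, B, G}; color 2 → {C, D, E, F, H}. No two adjacent vertices share a color.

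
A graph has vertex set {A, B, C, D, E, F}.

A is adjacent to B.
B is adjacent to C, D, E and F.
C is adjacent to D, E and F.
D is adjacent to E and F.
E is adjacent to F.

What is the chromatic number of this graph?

B, C, D, E, F are mutually adjacent (a clique of size 5), so at least 5 colors are needed.
5 colors suffice: color 1 → {B}; color 2 → {A, F}; color 3 → {C}; color 4 → {D}; color 5 → {E}. Each edge has distinct colors on its endpoints.

5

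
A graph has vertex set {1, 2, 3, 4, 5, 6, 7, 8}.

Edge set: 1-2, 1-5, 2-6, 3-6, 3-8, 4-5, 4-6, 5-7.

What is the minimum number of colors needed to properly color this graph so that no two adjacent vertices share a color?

The cycle 2-1-5-4-6-2 has odd length 5, so it cannot be 2-colored; at least 3 colors are needed.
3 colors suffice: 1=c, 2=b, 3=b, 4=b, 5=a, 6=a, 7=b, 8=a. Each edge has distinct colors on its endpoints.

3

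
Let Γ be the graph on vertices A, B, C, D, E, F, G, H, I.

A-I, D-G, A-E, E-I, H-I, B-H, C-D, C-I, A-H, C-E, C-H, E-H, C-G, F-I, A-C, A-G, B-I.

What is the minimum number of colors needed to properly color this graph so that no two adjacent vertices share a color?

5

A, C, E, H, I are mutually adjacent (a clique of size 5), so at least 5 colors are needed.
5 colors suffice: color red → {G, I}; color blue → {B, C, F}; color green → {D, H}; color yellow → {A}; color purple → {E}. Each edge has distinct colors on its endpoints.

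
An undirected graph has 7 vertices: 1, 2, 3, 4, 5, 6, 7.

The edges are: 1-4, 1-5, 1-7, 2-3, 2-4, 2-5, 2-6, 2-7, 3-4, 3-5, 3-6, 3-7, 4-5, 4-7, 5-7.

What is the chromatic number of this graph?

5

2, 3, 4, 5, 7 are pairwise adjacent (a clique of size 5), so at least 5 colors are needed.
A valid assignment using 5 colors: 1=d, 2=d, 3=e, 4=c, 5=b, 6=a, 7=a. Every edge joins two different colors.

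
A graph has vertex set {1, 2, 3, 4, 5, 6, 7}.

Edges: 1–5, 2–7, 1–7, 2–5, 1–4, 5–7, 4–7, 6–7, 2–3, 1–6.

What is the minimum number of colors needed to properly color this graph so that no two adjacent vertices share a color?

1, 6, 7 are pairwise adjacent, so at least 3 colors are needed.
3 colors suffice: color a → {3, 7}; color b → {1, 2}; color c → {4, 5, 6}. Each edge has distinct colors on its endpoints.

3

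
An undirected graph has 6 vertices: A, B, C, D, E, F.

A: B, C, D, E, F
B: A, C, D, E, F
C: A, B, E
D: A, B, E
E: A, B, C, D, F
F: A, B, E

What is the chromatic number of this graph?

A, B, D, E are mutually adjacent (a clique of size 4), so at least 4 colors are needed.
A valid assignment using 4 colors: A=blue, B=red, C=yellow, D=yellow, E=green, F=yellow. Every edge joins two different colors.

4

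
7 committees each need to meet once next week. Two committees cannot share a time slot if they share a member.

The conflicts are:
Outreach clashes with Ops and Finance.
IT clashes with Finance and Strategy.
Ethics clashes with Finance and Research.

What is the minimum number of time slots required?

2

Outreach and Finance conflict, so at least 2 time slots are needed.
2 time slots suffice: time slot 1 → {Ops, Finance, Strategy, Research}; time slot 2 → {Outreach, IT, Ethics}. Each listed conflict is separated.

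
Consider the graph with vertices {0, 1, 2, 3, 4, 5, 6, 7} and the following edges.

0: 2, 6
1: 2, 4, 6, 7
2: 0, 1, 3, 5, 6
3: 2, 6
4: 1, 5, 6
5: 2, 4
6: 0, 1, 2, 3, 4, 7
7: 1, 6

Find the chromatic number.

2, 3, 6 are mutually adjacent, so at least 3 colors are needed.
3 colors suffice: color a → {5, 6}; color b → {2, 4, 7}; color c → {0, 1, 3}. Every edge joins two different colors.

3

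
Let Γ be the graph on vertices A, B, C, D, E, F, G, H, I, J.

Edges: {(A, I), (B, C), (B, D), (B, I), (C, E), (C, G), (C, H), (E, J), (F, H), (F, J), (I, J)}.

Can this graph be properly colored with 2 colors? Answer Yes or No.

No

The cycle E-J-F-H-C-E has odd length 5, so it cannot be 2-colored; at least 3 colors are needed.
So 2 colors are not enough.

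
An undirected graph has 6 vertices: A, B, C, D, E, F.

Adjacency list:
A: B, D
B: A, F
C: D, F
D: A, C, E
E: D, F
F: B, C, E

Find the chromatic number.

3

The cycle F-E-D-A-B-F has odd length 5, so it cannot be 2-colored; at least 3 colors are needed.
One proper 3-coloring: A=green, B=blue, C=blue, D=red, E=blue, F=red. Each edge has distinct colors on its endpoints.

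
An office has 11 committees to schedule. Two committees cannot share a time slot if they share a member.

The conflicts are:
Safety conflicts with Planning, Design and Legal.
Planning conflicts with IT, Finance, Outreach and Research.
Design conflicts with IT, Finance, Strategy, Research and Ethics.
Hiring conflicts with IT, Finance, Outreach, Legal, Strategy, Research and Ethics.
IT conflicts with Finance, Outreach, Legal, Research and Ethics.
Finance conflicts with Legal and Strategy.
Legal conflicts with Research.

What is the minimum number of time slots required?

4

Hiring, IT, Legal, Research all conflict with each other, so at least 4 time slots are needed.
4 time slots suffice: time slot 1 → {Safety, IT, Strategy}; time slot 2 → {Planning, Design, Hiring}; time slot 3 → {Finance, Outreach, Research, Ethics}; time slot 4 → {Legal}. No two conflicting committees share a time slot.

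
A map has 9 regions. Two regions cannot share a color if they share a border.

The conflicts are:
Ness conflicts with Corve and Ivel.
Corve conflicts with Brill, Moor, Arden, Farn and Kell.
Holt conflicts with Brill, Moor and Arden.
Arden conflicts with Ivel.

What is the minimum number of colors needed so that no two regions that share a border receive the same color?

Holt and Moor conflict, so at least 2 colors are needed.
2 colors suffice: Ness=2, Corve=1, Holt=1, Brill=2, Moor=2, Arden=2, Ivel=1, Farn=2, Kell=2. Every pair that conflicts lands in different colors.

2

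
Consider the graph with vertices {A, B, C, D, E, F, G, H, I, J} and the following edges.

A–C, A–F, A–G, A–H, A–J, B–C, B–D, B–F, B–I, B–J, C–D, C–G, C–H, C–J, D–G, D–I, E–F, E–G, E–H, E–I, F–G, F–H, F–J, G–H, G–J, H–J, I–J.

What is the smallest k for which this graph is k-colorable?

A, C, G, H, J are pairwise adjacent (a clique of size 5), so at least 5 colors are needed.
One proper 5-coloring: A=5, B=1, C=4, D=2, E=2, F=4, G=1, H=3, I=3, J=2. Every edge joins two different colors.

5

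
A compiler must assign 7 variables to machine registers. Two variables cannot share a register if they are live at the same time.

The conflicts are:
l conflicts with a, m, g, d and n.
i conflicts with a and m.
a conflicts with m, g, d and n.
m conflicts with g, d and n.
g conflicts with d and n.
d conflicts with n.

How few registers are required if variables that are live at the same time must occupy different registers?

6

l, a, m, g, d, n pairwise conflict, so at least 6 registers are needed.
A valid assignment using 6 registers: l=6, i=3, a=1, m=2, g=5, d=4, n=3. No two conflicting variables share a register.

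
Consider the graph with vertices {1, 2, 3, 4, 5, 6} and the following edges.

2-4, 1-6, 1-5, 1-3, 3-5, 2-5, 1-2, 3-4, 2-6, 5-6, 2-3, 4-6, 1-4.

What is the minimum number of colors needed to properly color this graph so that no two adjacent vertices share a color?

4

1, 2, 4, 6 are mutually adjacent (a clique of size 4), so at least 4 colors are needed.
4 colors suffice: color red → {2}; color blue → {1}; color green → {3, 6}; color yellow → {4, 5}. No two adjacent vertices share a color.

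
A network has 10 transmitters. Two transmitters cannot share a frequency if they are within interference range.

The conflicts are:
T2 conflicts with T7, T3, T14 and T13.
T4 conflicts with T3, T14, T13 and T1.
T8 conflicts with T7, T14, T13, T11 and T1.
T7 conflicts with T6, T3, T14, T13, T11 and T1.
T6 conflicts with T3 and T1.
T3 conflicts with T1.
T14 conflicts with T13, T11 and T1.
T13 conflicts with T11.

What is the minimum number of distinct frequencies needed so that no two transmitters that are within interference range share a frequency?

5

T8, T7, T14, T13, T11 are mutually in conflict, so at least 5 frequencies are needed.
5 frequencies suffice: frequency 1 → {T4, T7}; frequency 2 → {T3, T14}; frequency 3 → {T13, T1}; frequency 4 → {T2, T8, T6}; frequency 5 → {T11}. Each listed conflict is separated.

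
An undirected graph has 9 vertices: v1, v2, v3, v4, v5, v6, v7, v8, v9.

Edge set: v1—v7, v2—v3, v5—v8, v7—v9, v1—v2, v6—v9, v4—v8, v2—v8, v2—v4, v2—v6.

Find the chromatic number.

v2, v4, v8 are mutually adjacent, so at least 3 colors are needed.
3 colors suffice: v1=2, v2=1, v3=2, v4=3, v5=1, v6=2, v7=1, v8=2, v9=3. Every edge joins two different colors.

3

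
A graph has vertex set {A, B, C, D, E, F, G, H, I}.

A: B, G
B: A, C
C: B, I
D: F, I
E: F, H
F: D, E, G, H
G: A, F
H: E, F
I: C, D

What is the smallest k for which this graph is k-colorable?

E, F, H form a triangle, so at least 3 colors are needed.
3 colors suffice: A=1, B=2, C=1, D=3, E=3, F=1, G=2, H=2, I=2. No two adjacent vertices share a color.

3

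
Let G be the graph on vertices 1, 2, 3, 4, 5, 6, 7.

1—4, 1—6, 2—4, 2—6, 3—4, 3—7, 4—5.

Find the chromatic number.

2

1 and 6 are adjacent, so at least 2 colors are needed.
One proper 2-coloring: 1=blue, 2=blue, 3=blue, 4=red, 5=blue, 6=red, 7=red. No two adjacent vertices share a color.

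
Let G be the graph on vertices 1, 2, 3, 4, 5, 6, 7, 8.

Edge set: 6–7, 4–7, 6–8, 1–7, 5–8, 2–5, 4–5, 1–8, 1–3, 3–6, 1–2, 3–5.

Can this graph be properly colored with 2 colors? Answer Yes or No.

The cycle 5-2-1-7-4-5 has odd length 5, so it cannot be 2-colored; at least 3 colors are needed.
So 2 colors are not enough.

No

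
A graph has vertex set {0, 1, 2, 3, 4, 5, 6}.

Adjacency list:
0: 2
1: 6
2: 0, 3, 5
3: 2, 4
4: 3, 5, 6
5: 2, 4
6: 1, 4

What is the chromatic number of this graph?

2

2 and 3 are adjacent, so at least 2 colors are needed.
One proper 2-coloring: 0=blue, 1=red, 2=red, 3=blue, 4=red, 5=blue, 6=blue. No two adjacent vertices share a color.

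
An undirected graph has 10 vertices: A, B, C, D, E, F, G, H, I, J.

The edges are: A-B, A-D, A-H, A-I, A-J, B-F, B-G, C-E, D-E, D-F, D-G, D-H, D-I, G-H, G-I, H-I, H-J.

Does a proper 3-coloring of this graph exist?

D, G, H, I form a clique, so at least 4 colors are needed.
So 3 colors are not enough.

No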